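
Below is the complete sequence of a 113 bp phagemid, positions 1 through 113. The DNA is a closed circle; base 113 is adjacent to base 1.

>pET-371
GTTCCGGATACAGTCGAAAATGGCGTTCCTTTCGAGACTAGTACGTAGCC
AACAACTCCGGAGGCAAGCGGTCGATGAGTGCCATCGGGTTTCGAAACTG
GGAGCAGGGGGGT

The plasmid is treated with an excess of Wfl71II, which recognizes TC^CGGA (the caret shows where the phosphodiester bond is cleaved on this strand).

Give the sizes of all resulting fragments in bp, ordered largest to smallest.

59, 54 bp

Wfl71II sites (TCCGGA) start at positions 3, 57.
Wfl71II cuts after base 2 of each site, so after positions 4, 58.
Circular molecule, 2 cuts → 2 fragments:
  5–58 → 54 bp
  59–113 then 1–4 → 55 + 4 = 59 bp
Sorted largest to smallest: 59, 54 bp.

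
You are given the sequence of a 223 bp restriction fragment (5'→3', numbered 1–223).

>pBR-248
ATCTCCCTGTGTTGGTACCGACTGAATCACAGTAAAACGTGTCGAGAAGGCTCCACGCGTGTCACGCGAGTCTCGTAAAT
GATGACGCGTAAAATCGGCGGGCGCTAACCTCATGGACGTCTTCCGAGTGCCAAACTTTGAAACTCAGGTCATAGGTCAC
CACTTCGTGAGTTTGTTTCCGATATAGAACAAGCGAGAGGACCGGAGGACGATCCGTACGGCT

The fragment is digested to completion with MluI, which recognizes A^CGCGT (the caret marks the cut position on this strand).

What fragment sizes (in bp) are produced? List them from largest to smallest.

138, 55, 30 bp

MluI sites (ACGCGT) start at positions 55, 85.
MluI cuts after the first base of each site, so after positions 55, 85.
Linear molecule, 2 cuts → 3 fragments:
  1–55 → 55 bp
  56–85 → 30 bp
  86–223 → 138 bp
Sorted largest to smallest: 138, 55, 30 bp.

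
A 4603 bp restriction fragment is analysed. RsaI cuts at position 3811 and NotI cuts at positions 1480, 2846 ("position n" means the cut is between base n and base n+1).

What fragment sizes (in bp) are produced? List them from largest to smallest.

Combined cut positions (sorted): 1480, 2846, 3811.
Linear molecule, 3 cuts → 4 fragments:
  1480 − 0 = 1480 bp
  2846 − 1480 = 1366 bp
  3811 − 2846 = 965 bp
  4603 − 3811 = 792 bp
Sorted largest to smallest: 1480, 1366, 965, 792 bp.

1480, 1366, 965, 792 bp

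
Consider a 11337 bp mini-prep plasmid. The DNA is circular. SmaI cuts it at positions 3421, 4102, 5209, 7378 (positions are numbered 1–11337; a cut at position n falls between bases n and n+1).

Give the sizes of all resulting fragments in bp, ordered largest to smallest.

Circular molecule, 4 cuts → 4 fragments:
  4102 − 3421 = 681 bp
  5209 − 4102 = 1107 bp
  7378 − 5209 = 2169 bp
  wrap: 11337 − 7378 + 3421 = 7380 bp
Sorted largest to smallest: 7380, 2169, 1107, 681 bp.

7380, 2169, 1107, 681 bp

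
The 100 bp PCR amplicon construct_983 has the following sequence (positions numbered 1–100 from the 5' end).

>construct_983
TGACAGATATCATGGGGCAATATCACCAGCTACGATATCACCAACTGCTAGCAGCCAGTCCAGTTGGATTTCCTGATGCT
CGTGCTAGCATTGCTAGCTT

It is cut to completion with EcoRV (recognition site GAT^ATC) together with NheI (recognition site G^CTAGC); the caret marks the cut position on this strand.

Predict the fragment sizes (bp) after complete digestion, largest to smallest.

EcoRV sites (GATATC) start at positions 6, 34.
EcoRV cuts after base 3 of each site, so after positions 8, 36.
NheI sites (GCTAGC) start at positions 47, 84, 93.
NheI cuts after the first base of each site, so after positions 47, 84, 93.
Combined cut positions: 8, 36, 47, 84, 93.
Linear molecule, 5 cuts → 6 fragments:
  1–8 → 8 bp
  9–36 → 28 bp
  37–47 → 11 bp
  48–84 → 37 bp
  85–93 → 9 bp
  94–100 → 7 bp
Sorted largest to smallest: 37, 28, 11, 9, 8, 7 bp.

37, 28, 11, 9, 8, 7 bp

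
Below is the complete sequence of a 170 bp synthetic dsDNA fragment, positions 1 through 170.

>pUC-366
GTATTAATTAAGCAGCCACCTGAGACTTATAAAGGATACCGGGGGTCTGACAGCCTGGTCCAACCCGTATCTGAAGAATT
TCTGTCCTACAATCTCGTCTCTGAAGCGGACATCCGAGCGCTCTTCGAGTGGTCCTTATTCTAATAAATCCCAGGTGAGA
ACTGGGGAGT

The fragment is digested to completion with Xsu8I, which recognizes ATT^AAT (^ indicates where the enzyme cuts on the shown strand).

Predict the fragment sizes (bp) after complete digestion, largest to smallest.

The Xsu8I site (ATTAAT) starts at position 3.
Xsu8I cuts after base 3 of each site, so after position 5.
Linear molecule, 1 cut → 2 fragments:
  1–5 → 5 bp
  6–170 → 165 bp
Sorted largest to smallest: 165, 5 bp.

165, 5 bp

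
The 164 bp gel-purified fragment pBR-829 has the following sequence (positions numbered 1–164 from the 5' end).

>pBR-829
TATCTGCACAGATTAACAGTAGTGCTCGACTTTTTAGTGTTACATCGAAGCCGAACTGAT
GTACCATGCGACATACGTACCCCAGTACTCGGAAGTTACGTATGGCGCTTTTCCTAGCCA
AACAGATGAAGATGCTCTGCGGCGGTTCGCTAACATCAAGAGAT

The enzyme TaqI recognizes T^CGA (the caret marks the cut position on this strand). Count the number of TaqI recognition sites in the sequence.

TCGA occurs starting at positions 26, 45.
TaqI cuts at 2 sites.

2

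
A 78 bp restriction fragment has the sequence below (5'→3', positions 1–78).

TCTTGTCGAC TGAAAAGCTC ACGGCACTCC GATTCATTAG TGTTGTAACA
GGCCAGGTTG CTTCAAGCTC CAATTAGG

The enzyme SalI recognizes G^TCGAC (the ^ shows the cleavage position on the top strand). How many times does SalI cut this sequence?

GTCGAC occurs starting at position 5.
SalI cuts at 1 site.

1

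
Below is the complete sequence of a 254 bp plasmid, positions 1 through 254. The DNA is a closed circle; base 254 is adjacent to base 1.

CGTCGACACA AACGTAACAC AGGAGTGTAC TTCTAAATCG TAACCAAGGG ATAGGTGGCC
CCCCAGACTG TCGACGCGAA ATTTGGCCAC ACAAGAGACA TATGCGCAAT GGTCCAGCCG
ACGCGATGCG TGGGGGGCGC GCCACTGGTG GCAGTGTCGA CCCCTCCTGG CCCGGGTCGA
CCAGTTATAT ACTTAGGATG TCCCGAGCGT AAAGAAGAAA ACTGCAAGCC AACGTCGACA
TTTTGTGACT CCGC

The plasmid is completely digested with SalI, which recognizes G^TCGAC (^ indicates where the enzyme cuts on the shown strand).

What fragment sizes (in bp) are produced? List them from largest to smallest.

86, 68, 58, 22, 20 bp

SalI sites (GTCGAC) start at positions 2, 70, 156, 176, 234.
SalI cuts after the first base of each site, so after positions 2, 70, 156, 176, 234.
Circular molecule, 5 cuts → 5 fragments:
  3–70 → 68 bp
  71–156 → 86 bp
  157–176 → 20 bp
  177–234 → 58 bp
  235–254 then 1–2 → 20 + 2 = 22 bp
Sorted largest to smallest: 86, 68, 58, 22, 20 bp.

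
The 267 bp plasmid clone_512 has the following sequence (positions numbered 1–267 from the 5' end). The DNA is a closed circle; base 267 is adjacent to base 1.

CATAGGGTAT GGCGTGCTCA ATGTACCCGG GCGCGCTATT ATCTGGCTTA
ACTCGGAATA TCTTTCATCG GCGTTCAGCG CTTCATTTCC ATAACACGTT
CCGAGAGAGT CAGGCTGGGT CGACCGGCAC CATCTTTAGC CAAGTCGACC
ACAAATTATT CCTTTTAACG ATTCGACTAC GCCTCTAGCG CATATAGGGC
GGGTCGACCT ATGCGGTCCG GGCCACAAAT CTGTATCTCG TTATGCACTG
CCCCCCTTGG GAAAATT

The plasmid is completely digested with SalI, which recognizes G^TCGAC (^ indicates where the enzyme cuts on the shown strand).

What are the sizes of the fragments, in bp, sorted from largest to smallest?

SalI sites (GTCGAC) start at positions 119, 144, 203.
SalI cuts after the first base of each site, so after positions 119, 144, 203.
Circular molecule, 3 cuts → 3 fragments:
  120–144 → 25 bp
  145–203 → 59 bp
  204–267 then 1–119 → 64 + 119 = 183 bp
Sorted largest to smallest: 183, 59, 25 bp.

183, 59, 25 bp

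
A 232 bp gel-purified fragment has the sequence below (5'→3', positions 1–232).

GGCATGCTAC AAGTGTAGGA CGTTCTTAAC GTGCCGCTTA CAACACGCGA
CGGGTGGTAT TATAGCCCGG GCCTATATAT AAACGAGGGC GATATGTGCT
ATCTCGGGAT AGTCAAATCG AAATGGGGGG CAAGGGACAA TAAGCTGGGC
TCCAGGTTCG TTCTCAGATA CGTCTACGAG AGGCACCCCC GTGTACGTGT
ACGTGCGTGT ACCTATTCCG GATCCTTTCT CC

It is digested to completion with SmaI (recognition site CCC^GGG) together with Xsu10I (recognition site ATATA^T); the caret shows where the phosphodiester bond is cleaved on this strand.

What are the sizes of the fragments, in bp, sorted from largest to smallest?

153, 68, 11 bp

The SmaI site (CCCGGG) starts at position 66.
SmaI cuts after base 3 of each site, so after position 68.
The Xsu10I site (ATATAT) starts at position 75.
Xsu10I cuts after base 5 of each site (before the last base), so after position 79.
Combined cut positions: 68, 79.
Linear molecule, 2 cuts → 3 fragments:
  1–68 → 68 bp
  69–79 → 11 bp
  80–232 → 153 bp
Sorted largest to smallest: 153, 68, 11 bp.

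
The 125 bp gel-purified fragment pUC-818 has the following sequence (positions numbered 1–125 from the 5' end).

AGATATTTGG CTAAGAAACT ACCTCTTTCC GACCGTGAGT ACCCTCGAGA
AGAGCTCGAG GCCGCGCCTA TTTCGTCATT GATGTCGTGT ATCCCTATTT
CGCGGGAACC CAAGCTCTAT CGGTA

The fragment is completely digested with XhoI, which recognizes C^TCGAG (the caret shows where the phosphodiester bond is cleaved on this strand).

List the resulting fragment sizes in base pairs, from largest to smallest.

70, 44, 11 bp

XhoI sites (CTCGAG) start at positions 44, 55.
XhoI cuts after the first base of each site, so after positions 44, 55.
Linear molecule, 2 cuts → 3 fragments:
  1–44 → 44 bp
  45–55 → 11 bp
  56–125 → 70 bp
Sorted largest to smallest: 70, 44, 11 bp.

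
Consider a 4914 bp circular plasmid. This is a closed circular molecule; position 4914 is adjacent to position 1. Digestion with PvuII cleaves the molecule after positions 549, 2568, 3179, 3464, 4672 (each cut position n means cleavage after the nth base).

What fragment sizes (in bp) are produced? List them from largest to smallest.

Circular molecule, 5 cuts → 5 fragments:
  2568 − 549 = 2019 bp
  3179 − 2568 = 611 bp
  3464 − 3179 = 285 bp
  4672 − 3464 = 1208 bp
  wrap: 4914 − 4672 + 549 = 791 bp
Sorted largest to smallest: 2019, 1208, 791, 611, 285 bp.

2019, 1208, 791, 611, 285 bp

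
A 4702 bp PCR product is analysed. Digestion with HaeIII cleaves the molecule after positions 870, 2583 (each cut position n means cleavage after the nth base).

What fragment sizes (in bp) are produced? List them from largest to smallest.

Linear molecule, 2 cuts → 3 fragments:
  870 − 0 = 870 bp
  2583 − 870 = 1713 bp
  4702 − 2583 = 2119 bp
Sorted largest to smallest: 2119, 1713, 870 bp.

2119, 1713, 870 bp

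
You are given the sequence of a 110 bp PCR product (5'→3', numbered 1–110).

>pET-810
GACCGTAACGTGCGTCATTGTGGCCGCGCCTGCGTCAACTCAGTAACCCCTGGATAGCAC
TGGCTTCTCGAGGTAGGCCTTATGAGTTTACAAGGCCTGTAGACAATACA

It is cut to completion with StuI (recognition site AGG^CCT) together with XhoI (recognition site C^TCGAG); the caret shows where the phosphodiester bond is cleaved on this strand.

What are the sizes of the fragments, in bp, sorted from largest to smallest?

67, 18, 15, 10 bp

StuI sites (AGGCCT) start at positions 75, 93.
StuI cuts after base 3 of each site, so after positions 77, 95.
The XhoI site (CTCGAG) starts at position 67.
XhoI cuts after the first base of each site, so after position 67.
Combined cut positions: 67, 77, 95.
Linear molecule, 3 cuts → 4 fragments:
  1–67 → 67 bp
  68–77 → 10 bp
  78–95 → 18 bp
  96–110 → 15 bp
Sorted largest to smallest: 67, 18, 15, 10 bp.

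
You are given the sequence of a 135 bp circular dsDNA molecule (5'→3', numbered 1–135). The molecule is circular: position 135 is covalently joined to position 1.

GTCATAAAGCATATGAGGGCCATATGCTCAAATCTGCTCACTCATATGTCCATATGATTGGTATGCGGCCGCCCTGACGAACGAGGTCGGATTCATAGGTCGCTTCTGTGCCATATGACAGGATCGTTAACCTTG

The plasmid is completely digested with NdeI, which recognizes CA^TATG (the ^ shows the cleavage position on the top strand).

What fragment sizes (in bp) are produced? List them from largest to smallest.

NdeI sites (CATATG) start at positions 10, 21, 43, 51, 112.
NdeI cuts after base 2 of each site, so after positions 11, 22, 44, 52, 113.
Circular molecule, 5 cuts → 5 fragments:
  12–22 → 11 bp
  23–44 → 22 bp
  45–52 → 8 bp
  53–113 → 61 bp
  114–135 then 1–11 → 22 + 11 = 33 bp
Sorted largest to smallest: 61, 33, 22, 11, 8 bp.

61, 33, 22, 11, 8 bp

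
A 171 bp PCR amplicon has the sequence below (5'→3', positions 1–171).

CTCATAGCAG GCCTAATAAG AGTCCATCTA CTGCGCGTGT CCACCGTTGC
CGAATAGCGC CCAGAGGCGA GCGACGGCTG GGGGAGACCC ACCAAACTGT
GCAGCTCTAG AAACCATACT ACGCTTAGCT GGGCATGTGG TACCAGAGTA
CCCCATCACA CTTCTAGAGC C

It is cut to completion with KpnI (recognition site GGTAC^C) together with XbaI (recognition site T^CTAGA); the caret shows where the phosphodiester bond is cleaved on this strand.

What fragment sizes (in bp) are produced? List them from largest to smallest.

The KpnI site (GGTACC) starts at position 139.
KpnI cuts after base 5 of each site (before the last base), so after position 143.
XbaI sites (TCTAGA) start at positions 106, 163.
XbaI cuts after the first base of each site, so after positions 106, 163.
Combined cut positions: 106, 143, 163.
Linear molecule, 3 cuts → 4 fragments:
  1–106 → 106 bp
  107–143 → 37 bp
  144–163 → 20 bp
  164–171 → 8 bp
Sorted largest to smallest: 106, 37, 20, 8 bp.

106, 37, 20, 8 bp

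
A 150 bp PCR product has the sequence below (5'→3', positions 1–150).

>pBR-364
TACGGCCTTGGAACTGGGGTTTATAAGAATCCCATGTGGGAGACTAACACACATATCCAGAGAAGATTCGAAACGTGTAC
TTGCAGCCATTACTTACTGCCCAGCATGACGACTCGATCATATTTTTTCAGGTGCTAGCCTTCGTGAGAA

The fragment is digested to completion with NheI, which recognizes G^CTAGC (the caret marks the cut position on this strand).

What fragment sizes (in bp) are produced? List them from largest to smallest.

134, 16 bp

The NheI site (GCTAGC) starts at position 134.
NheI cuts after the first base of each site, so after position 134.
Linear molecule, 1 cut → 2 fragments:
  1–134 → 134 bp
  135–150 → 16 bp
Sorted largest to smallest: 134, 16 bp.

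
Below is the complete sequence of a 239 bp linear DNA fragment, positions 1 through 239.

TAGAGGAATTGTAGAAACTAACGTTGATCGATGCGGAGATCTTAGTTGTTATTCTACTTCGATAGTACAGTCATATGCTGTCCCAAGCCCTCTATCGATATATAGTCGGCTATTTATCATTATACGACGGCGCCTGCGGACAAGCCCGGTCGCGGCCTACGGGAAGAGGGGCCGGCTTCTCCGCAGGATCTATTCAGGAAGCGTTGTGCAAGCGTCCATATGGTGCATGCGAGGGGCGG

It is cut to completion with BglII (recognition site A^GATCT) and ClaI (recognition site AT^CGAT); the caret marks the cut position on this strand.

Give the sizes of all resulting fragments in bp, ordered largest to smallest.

144, 58, 28, 9 bp

The BglII site (AGATCT) starts at position 37.
BglII cuts after the first base of each site, so after position 37.
ClaI sites (ATCGAT) start at positions 27, 94.
ClaI cuts after base 2 of each site, so after positions 28, 95.
Combined cut positions: 28, 37, 95.
Linear molecule, 3 cuts → 4 fragments:
  1–28 → 28 bp
  29–37 → 9 bp
  38–95 → 58 bp
  96–239 → 144 bp
Sorted largest to smallest: 144, 58, 28, 9 bp.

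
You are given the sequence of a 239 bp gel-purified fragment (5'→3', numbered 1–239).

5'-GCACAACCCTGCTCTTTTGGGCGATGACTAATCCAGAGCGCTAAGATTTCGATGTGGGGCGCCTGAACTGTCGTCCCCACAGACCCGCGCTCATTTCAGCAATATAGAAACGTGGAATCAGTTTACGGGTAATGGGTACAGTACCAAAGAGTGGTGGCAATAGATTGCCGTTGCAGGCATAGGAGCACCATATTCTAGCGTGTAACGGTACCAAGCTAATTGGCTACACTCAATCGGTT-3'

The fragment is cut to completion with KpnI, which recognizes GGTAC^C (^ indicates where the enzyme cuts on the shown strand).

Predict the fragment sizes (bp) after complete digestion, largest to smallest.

211, 28 bp

The KpnI site (GGTACC) starts at position 207.
KpnI cuts after base 5 of each site (before the last base), so after position 211.
Linear molecule, 1 cut → 2 fragments:
  1–211 → 211 bp
  212–239 → 28 bp
Sorted largest to smallest: 211, 28 bp.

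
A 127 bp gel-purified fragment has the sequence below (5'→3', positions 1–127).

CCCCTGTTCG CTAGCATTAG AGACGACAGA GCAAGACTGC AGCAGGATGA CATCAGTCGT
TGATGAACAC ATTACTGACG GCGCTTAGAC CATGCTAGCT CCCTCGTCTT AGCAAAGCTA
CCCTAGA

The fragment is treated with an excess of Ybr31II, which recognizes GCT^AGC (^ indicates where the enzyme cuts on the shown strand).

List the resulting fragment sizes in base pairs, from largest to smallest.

84, 31, 12 bp

Ybr31II sites (GCTAGC) start at positions 10, 94.
Ybr31II cuts after base 3 of each site, so after positions 12, 96.
Linear molecule, 2 cuts → 3 fragments:
  1–12 → 12 bp
  13–96 → 84 bp
  97–127 → 31 bp
Sorted largest to smallest: 84, 31, 12 bp.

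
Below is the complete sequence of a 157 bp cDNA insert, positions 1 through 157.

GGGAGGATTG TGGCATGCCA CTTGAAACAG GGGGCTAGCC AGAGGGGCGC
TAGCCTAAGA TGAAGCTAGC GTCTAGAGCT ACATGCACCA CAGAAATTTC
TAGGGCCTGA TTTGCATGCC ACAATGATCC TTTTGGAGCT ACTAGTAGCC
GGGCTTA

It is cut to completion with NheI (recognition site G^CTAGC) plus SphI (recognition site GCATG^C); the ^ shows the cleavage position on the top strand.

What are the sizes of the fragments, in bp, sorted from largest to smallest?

53, 39, 17, 17, 16, 15 bp

NheI sites (GCTAGC) start at positions 34, 49, 65.
NheI cuts after the first base of each site, so after positions 34, 49, 65.
SphI sites (GCATGC) start at positions 13, 114.
SphI cuts after base 5 of each site (before the last base), so after positions 17, 118.
Combined cut positions: 17, 34, 49, 65, 118.
Linear molecule, 5 cuts → 6 fragments:
  1–17 → 17 bp
  18–34 → 17 bp
  35–49 → 15 bp
  50–65 → 16 bp
  66–118 → 53 bp
  119–157 → 39 bp
Sorted largest to smallest: 53, 39, 17, 17, 16, 15 bp.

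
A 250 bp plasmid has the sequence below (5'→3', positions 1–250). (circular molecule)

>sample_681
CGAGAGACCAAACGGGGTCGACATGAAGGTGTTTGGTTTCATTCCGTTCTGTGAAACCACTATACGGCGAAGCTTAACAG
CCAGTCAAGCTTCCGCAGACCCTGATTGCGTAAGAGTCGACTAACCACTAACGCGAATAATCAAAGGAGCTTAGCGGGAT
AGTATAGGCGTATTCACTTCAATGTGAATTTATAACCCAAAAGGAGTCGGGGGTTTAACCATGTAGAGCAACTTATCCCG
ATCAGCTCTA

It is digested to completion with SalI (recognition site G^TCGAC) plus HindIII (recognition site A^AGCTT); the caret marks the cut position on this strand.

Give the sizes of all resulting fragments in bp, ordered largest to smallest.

151, 53, 29, 17 bp

SalI sites (GTCGAC) start at positions 17, 116.
SalI cuts after the first base of each site, so after positions 17, 116.
HindIII sites (AAGCTT) start at positions 70, 87.
HindIII cuts after the first base of each site, so after positions 70, 87.
Combined cut positions: 17, 70, 87, 116.
Circular molecule, 4 cuts → 4 fragments:
  18–70 → 53 bp
  71–87 → 17 bp
  88–116 → 29 bp
  117–250 then 1–17 → 134 + 17 = 151 bp
Sorted largest to smallest: 151, 53, 29, 17 bp.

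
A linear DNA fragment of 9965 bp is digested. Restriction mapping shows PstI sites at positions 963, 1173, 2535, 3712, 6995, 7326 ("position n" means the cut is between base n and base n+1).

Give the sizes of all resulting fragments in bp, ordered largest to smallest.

Linear molecule, 6 cuts → 7 fragments:
  963 − 0 = 963 bp
  1173 − 963 = 210 bp
  2535 − 1173 = 1362 bp
  3712 − 2535 = 1177 bp
  6995 − 3712 = 3283 bp
  7326 − 6995 = 331 bp
  9965 − 7326 = 2639 bp
Sorted largest to smallest: 3283, 2639, 1362, 1177, 963, 331, 210 bp.

3283, 2639, 1362, 1177, 963, 331, 210 bp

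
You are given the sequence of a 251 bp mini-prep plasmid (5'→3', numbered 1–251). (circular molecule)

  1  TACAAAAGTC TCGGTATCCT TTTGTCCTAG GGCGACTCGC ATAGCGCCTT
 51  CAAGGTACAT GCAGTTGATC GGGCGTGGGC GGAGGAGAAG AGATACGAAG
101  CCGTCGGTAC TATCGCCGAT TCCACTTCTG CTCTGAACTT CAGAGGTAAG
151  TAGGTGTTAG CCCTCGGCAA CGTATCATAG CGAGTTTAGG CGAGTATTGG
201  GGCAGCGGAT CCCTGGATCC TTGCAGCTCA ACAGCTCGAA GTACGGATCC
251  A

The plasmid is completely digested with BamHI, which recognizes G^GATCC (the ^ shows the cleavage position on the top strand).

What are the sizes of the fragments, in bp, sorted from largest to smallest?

BamHI sites (GGATCC) start at positions 207, 215, 245.
BamHI cuts after the first base of each site, so after positions 207, 215, 245.
Circular molecule, 3 cuts → 3 fragments:
  208–215 → 8 bp
  216–245 → 30 bp
  246–251 then 1–207 → 6 + 207 = 213 bp
Sorted largest to smallest: 213, 30, 8 bp.

213, 30, 8 bp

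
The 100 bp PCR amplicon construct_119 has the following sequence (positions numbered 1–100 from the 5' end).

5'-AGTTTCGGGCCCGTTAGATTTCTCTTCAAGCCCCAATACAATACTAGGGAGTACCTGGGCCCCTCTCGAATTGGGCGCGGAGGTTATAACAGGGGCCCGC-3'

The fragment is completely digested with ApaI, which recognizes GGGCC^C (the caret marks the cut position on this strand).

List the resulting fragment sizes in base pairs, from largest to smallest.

ApaI sites (GGGCCC) start at positions 7, 57, 93.
ApaI cuts after base 5 of each site (before the last base), so after positions 11, 61, 97.
Linear molecule, 3 cuts → 4 fragments:
  1–11 → 11 bp
  12–61 → 50 bp
  62–97 → 36 bp
  98–100 → 3 bp
Sorted largest to smallest: 50, 36, 11, 3 bp.

50, 36, 11, 3 bp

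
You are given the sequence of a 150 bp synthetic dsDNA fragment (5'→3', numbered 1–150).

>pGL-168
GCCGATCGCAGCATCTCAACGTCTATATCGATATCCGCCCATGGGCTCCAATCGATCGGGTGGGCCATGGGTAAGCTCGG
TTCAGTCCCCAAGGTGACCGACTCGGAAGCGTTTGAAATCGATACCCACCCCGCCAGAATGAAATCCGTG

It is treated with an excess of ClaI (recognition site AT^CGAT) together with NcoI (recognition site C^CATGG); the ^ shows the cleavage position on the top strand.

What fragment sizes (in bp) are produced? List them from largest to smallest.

54, 31, 28, 13, 13, 11 bp

ClaI sites (ATCGAT) start at positions 27, 51, 118.
ClaI cuts after base 2 of each site, so after positions 28, 52, 119.
NcoI sites (CCATGG) start at positions 39, 65.
NcoI cuts after the first base of each site, so after positions 39, 65.
Combined cut positions: 28, 39, 52, 65, 119.
Linear molecule, 5 cuts → 6 fragments:
  1–28 → 28 bp
  29–39 → 11 bp
  40–52 → 13 bp
  53–65 → 13 bp
  66–119 → 54 bp
  120–150 → 31 bp
Sorted largest to smallest: 54, 31, 28, 13, 13, 11 bp.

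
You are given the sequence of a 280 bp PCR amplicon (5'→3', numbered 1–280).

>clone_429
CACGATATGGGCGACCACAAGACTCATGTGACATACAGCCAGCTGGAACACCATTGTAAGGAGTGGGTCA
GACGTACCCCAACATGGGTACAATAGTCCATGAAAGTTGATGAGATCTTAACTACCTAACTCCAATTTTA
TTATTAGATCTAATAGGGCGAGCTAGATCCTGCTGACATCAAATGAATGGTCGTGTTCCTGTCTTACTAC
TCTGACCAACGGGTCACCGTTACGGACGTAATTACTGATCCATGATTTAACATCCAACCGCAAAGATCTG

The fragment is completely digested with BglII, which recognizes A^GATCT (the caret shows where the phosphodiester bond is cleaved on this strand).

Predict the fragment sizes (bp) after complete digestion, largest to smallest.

BglII sites (AGATCT) start at positions 113, 146, 274.
BglII cuts after the first base of each site, so after positions 113, 146, 274.
Linear molecule, 3 cuts → 4 fragments:
  1–113 → 113 bp
  114–146 → 33 bp
  147–274 → 128 bp
  275–280 → 6 bp
Sorted largest to smallest: 128, 113, 33, 6 bp.

128, 113, 33, 6 bp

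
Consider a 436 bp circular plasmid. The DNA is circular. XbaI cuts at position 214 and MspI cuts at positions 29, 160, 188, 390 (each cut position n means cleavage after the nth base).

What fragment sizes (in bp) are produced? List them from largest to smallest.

Combined cut positions (sorted): 29, 160, 188, 214, 390.
Circular molecule, 5 cuts → 5 fragments:
  160 − 29 = 131 bp
  188 − 160 = 28 bp
  214 − 188 = 26 bp
  390 − 214 = 176 bp
  wrap: 436 − 390 + 29 = 75 bp
Sorted largest to smallest: 176, 131, 75, 28, 26 bp.

176, 131, 75, 28, 26 bp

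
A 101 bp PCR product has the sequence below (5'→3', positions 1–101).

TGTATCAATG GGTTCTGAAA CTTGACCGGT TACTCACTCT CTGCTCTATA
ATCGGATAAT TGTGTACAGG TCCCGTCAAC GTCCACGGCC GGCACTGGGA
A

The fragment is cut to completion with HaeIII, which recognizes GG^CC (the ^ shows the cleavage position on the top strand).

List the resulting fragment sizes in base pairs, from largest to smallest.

88, 13 bp

The HaeIII site (GGCC) starts at position 87.
HaeIII cuts after base 2 of each site, so after position 88.
Linear molecule, 1 cut → 2 fragments:
  1–88 → 88 bp
  89–101 → 13 bp
Sorted largest to smallest: 88, 13 bp.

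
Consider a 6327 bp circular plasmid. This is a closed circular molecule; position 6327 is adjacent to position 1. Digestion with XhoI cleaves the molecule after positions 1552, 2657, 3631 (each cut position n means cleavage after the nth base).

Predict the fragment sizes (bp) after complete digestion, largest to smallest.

Circular molecule, 3 cuts → 3 fragments:
  2657 − 1552 = 1105 bp
  3631 − 2657 = 974 bp
  wrap: 6327 − 3631 + 1552 = 4248 bp
Sorted largest to smallest: 4248, 1105, 974 bp.

4248, 1105, 974 bp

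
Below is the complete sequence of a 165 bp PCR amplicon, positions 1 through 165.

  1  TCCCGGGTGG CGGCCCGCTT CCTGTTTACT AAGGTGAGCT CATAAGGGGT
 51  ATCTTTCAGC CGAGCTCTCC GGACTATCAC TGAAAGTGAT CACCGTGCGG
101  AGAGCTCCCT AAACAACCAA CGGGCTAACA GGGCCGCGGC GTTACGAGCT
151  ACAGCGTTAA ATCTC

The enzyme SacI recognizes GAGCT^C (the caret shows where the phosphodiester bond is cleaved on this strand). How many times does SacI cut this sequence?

GAGCTC occurs starting at positions 36, 62, 102.
SacI cuts at 3 sites.

3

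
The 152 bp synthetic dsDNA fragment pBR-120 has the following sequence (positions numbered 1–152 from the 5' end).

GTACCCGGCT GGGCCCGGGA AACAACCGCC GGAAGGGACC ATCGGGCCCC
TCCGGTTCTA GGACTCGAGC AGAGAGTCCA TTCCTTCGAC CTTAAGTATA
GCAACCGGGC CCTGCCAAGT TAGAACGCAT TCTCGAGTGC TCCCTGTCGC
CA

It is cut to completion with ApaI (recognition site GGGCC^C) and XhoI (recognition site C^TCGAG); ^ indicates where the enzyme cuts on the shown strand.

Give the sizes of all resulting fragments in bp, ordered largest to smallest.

ApaI sites (GGGCCC) start at positions 11, 44, 107.
ApaI cuts after base 5 of each site (before the last base), so after positions 15, 48, 111.
XhoI sites (CTCGAG) start at positions 64, 132.
XhoI cuts after the first base of each site, so after positions 64, 132.
Combined cut positions: 15, 48, 64, 111, 132.
Linear molecule, 5 cuts → 6 fragments:
  1–15 → 15 bp
  16–48 → 33 bp
  49–64 → 16 bp
  65–111 → 47 bp
  112–132 → 21 bp
  133–152 → 20 bp
Sorted largest to smallest: 47, 33, 21, 20, 16, 15 bp.

47, 33, 21, 20, 16, 15 bp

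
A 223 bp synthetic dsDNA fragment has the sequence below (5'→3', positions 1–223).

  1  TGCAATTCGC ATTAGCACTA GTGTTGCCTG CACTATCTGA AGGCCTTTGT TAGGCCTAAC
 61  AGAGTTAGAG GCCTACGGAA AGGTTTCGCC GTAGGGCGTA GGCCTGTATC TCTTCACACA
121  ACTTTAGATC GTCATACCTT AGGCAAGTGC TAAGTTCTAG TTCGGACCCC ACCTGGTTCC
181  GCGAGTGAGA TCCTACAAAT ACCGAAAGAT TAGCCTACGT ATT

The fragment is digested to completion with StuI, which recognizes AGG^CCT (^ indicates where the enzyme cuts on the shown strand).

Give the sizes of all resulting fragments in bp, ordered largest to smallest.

StuI sites (AGGCCT) start at positions 41, 52, 69, 100.
StuI cuts after base 3 of each site, so after positions 43, 54, 71, 102.
Linear molecule, 4 cuts → 5 fragments:
  1–43 → 43 bp
  44–54 → 11 bp
  55–71 → 17 bp
  72–102 → 31 bp
  103–223 → 121 bp
Sorted largest to smallest: 121, 43, 31, 17, 11 bp.

121, 43, 31, 17, 11 bp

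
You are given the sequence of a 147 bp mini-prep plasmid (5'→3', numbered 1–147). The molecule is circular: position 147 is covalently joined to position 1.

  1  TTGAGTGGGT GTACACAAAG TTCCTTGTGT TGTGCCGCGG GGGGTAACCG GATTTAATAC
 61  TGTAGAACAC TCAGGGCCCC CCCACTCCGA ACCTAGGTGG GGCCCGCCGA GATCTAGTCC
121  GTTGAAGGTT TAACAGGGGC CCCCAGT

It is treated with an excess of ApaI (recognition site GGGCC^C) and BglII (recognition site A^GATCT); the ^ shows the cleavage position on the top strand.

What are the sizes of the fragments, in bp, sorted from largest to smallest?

ApaI sites (GGGCCC) start at positions 74, 100, 137.
ApaI cuts after base 5 of each site (before the last base), so after positions 78, 104, 141.
The BglII site (AGATCT) starts at position 110.
BglII cuts after the first base of each site, so after position 110.
Combined cut positions: 78, 104, 110, 141.
Circular molecule, 4 cuts → 4 fragments:
  79–104 → 26 bp
  105–110 → 6 bp
  111–141 → 31 bp
  142–147 then 1–78 → 6 + 78 = 84 bp
Sorted largest to smallest: 84, 31, 26, 6 bp.

84, 31, 26, 6 bp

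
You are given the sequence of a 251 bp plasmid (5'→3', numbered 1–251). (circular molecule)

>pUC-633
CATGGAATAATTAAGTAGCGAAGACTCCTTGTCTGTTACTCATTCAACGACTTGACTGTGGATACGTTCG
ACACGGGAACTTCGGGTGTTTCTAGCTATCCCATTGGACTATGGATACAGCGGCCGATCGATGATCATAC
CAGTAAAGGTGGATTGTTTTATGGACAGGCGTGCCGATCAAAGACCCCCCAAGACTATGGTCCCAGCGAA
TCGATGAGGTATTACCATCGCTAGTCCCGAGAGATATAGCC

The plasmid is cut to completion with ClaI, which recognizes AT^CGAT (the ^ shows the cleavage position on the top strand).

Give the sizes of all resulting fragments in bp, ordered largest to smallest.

ClaI sites (ATCGAT) start at positions 127, 210.
ClaI cuts after base 2 of each site, so after positions 128, 211.
Circular molecule, 2 cuts → 2 fragments:
  129–211 → 83 bp
  212–251 then 1–128 → 40 + 128 = 168 bp
Sorted largest to smallest: 168, 83 bp.

168, 83 bp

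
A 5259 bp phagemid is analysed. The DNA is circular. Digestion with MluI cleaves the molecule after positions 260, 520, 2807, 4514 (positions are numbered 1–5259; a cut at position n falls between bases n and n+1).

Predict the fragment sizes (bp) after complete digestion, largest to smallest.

Circular molecule, 4 cuts → 4 fragments:
  520 − 260 = 260 bp
  2807 − 520 = 2287 bp
  4514 − 2807 = 1707 bp
  wrap: 5259 − 4514 + 260 = 1005 bp
Sorted largest to smallest: 2287, 1707, 1005, 260 bp.

2287, 1707, 1005, 260 bp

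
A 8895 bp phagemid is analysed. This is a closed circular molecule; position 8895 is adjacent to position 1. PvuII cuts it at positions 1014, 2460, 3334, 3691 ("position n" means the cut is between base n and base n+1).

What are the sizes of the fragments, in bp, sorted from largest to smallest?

6218, 1446, 874, 357 bp

Circular molecule, 4 cuts → 4 fragments:
  2460 − 1014 = 1446 bp
  3334 − 2460 = 874 bp
  3691 − 3334 = 357 bp
  wrap: 8895 − 3691 + 1014 = 6218 bp
Sorted largest to smallest: 6218, 1446, 874, 357 bp.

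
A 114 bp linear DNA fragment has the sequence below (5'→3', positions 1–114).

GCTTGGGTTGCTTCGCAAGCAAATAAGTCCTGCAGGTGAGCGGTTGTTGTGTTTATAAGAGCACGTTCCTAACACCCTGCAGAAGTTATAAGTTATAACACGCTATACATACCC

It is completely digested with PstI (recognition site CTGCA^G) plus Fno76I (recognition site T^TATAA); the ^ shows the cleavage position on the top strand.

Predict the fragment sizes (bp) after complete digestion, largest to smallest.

34, 28, 21, 19, 7, 5 bp

PstI sites (CTGCAG) start at positions 30, 77.
PstI cuts after base 5 of each site (before the last base), so after positions 34, 81.
Fno76I sites (TTATAA) start at positions 53, 86, 93.
Fno76I cuts after the first base of each site, so after positions 53, 86, 93.
Combined cut positions: 34, 53, 81, 86, 93.
Linear molecule, 5 cuts → 6 fragments:
  1–34 → 34 bp
  35–53 → 19 bp
  54–81 → 28 bp
  82–86 → 5 bp
  87–93 → 7 bp
  94–114 → 21 bp
Sorted largest to smallest: 34, 28, 21, 19, 7, 5 bp.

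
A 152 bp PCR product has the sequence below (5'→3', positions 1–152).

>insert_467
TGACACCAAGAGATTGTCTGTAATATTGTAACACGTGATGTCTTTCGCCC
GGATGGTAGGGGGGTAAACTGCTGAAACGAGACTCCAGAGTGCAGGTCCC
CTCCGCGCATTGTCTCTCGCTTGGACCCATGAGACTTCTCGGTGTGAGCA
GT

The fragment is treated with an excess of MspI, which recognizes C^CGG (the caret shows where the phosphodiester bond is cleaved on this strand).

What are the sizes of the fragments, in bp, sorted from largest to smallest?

103, 49 bp

The MspI site (CCGG) starts at position 49.
MspI cuts after the first base of each site, so after position 49.
Linear molecule, 1 cut → 2 fragments:
  1–49 → 49 bp
  50–152 → 103 bp
Sorted largest to smallest: 103, 49 bp.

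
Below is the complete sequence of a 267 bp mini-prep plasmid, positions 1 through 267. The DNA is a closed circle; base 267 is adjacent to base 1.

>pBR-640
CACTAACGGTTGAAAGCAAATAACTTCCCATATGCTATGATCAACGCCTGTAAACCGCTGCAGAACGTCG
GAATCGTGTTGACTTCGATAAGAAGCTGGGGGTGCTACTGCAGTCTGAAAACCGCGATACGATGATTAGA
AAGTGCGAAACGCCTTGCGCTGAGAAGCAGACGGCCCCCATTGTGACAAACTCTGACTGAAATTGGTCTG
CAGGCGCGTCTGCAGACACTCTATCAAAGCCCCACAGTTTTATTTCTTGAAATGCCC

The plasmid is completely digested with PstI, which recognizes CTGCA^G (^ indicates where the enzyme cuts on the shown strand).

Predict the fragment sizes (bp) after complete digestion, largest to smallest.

105, 100, 50, 12 bp

PstI sites (CTGCAG) start at positions 58, 108, 208, 220.
PstI cuts after base 5 of each site (before the last base), so after positions 62, 112, 212, 224.
Circular molecule, 4 cuts → 4 fragments:
  63–112 → 50 bp
  113–212 → 100 bp
  213–224 → 12 bp
  225–267 then 1–62 → 43 + 62 = 105 bp
Sorted largest to smallest: 105, 100, 50, 12 bp.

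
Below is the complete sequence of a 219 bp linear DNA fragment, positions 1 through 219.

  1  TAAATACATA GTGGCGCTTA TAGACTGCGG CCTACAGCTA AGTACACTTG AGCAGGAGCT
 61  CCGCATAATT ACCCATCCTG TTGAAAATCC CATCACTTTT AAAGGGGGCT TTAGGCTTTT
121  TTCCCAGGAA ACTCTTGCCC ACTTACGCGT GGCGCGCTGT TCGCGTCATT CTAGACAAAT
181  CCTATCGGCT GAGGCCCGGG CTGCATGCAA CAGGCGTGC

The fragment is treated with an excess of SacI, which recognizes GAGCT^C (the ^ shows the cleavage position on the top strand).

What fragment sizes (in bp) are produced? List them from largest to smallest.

The SacI site (GAGCTC) starts at position 56.
SacI cuts after base 5 of each site (before the last base), so after position 60.
Linear molecule, 1 cut → 2 fragments:
  1–60 → 60 bp
  61–219 → 159 bp
Sorted largest to smallest: 159, 60 bp.

159, 60 bp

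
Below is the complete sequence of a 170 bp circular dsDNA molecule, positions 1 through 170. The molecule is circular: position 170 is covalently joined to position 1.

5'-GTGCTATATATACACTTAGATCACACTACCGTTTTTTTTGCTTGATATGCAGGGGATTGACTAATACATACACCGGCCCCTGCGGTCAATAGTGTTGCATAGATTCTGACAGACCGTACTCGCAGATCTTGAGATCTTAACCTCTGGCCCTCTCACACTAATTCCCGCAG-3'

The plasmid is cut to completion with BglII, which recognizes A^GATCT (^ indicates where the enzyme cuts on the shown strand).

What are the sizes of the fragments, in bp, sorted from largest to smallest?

162, 8 bp

BglII sites (AGATCT) start at positions 124, 132.
BglII cuts after the first base of each site, so after positions 124, 132.
Circular molecule, 2 cuts → 2 fragments:
  125–132 → 8 bp
  133–170 then 1–124 → 38 + 124 = 162 bp
Sorted largest to smallest: 162, 8 bp.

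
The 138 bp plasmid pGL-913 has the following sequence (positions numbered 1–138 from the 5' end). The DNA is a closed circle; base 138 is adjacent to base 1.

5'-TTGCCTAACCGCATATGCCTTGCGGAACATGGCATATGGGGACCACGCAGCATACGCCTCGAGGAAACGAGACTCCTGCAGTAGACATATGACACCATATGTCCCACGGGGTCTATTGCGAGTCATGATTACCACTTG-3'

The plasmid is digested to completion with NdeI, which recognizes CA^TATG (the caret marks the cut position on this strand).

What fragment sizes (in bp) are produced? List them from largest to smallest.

NdeI sites (CATATG) start at positions 12, 33, 86, 96.
NdeI cuts after base 2 of each site, so after positions 13, 34, 87, 97.
Circular molecule, 4 cuts → 4 fragments:
  14–34 → 21 bp
  35–87 → 53 bp
  88–97 → 10 bp
  98–138 then 1–13 → 41 + 13 = 54 bp
Sorted largest to smallest: 54, 53, 21, 10 bp.

54, 53, 21, 10 bp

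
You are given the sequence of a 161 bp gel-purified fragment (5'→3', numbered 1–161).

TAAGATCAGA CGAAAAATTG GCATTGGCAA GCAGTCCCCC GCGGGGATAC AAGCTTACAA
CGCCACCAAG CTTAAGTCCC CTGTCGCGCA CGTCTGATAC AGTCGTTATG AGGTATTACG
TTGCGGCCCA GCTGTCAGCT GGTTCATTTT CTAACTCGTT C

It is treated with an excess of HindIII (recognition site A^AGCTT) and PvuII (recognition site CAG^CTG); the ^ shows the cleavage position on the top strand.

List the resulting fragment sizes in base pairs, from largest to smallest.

63, 51, 23, 17, 7 bp

HindIII sites (AAGCTT) start at positions 51, 68.
HindIII cuts after the first base of each site, so after positions 51, 68.
PvuII sites (CAGCTG) start at positions 129, 136.
PvuII cuts after base 3 of each site, so after positions 131, 138.
Combined cut positions: 51, 68, 131, 138.
Linear molecule, 4 cuts → 5 fragments:
  1–51 → 51 bp
  52–68 → 17 bp
  69–131 → 63 bp
  132–138 → 7 bp
  139–161 → 23 bp
Sorted largest to smallest: 63, 51, 23, 17, 7 bp.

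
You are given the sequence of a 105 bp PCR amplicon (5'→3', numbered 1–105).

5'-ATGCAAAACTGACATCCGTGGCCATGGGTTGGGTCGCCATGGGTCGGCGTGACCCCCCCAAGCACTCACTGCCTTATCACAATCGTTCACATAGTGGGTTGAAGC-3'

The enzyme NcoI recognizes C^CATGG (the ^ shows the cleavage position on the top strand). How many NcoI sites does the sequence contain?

2

CCATGG occurs starting at positions 22, 37.
NcoI cuts at 2 sites.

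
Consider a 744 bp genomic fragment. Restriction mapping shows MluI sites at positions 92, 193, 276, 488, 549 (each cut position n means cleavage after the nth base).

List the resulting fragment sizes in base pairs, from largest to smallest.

Linear molecule, 5 cuts → 6 fragments:
  92 − 0 = 92 bp
  193 − 92 = 101 bp
  276 − 193 = 83 bp
  488 − 276 = 212 bp
  549 − 488 = 61 bp
  744 − 549 = 195 bp
Sorted largest to smallest: 212, 195, 101, 92, 83, 61 bp.

212, 195, 101, 92, 83, 61 bp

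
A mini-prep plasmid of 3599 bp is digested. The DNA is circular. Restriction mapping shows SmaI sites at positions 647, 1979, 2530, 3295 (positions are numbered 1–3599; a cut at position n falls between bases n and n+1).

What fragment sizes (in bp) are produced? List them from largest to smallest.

1332, 951, 765, 551 bp

Circular molecule, 4 cuts → 4 fragments:
  1979 − 647 = 1332 bp
  2530 − 1979 = 551 bp
  3295 − 2530 = 765 bp
  wrap: 3599 − 3295 + 647 = 951 bp
Sorted largest to smallest: 1332, 951, 765, 551 bp.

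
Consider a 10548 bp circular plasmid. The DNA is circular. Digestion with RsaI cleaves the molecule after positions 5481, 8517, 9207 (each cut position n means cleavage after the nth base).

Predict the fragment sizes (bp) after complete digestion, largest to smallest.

Circular molecule, 3 cuts → 3 fragments:
  8517 − 5481 = 3036 bp
  9207 − 8517 = 690 bp
  wrap: 10548 − 9207 + 5481 = 6822 bp
Sorted largest to smallest: 6822, 3036, 690 bp.

6822, 3036, 690 bp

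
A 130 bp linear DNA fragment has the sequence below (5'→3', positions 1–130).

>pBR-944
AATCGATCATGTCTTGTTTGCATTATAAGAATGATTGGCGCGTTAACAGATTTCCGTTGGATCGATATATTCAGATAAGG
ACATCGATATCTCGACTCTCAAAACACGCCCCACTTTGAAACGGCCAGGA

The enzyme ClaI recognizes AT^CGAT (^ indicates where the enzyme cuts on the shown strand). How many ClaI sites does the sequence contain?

ATCGAT occurs starting at positions 2, 61, 83.
ClaI cuts at 3 sites.

3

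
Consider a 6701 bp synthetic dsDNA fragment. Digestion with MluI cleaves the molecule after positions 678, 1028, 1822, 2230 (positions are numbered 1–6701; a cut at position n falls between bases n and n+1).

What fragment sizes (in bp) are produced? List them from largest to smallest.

Linear molecule, 4 cuts → 5 fragments:
  678 − 0 = 678 bp
  1028 − 678 = 350 bp
  1822 − 1028 = 794 bp
  2230 − 1822 = 408 bp
  6701 − 2230 = 4471 bp
Sorted largest to smallest: 4471, 794, 678, 408, 350 bp.

4471, 794, 678, 408, 350 bp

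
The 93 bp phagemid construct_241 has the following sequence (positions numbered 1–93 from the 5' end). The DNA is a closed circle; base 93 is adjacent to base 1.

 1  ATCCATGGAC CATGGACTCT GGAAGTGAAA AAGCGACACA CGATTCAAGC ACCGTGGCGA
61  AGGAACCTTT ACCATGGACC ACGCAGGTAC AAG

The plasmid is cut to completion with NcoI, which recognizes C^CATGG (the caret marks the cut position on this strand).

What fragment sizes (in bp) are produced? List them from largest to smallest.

NcoI sites (CCATGG) start at positions 3, 10, 72.
NcoI cuts after the first base of each site, so after positions 3, 10, 72.
Circular molecule, 3 cuts → 3 fragments:
  4–10 → 7 bp
  11–72 → 62 bp
  73–93 then 1–3 → 21 + 3 = 24 bp
Sorted largest to smallest: 62, 24, 7 bp.

62, 24, 7 bp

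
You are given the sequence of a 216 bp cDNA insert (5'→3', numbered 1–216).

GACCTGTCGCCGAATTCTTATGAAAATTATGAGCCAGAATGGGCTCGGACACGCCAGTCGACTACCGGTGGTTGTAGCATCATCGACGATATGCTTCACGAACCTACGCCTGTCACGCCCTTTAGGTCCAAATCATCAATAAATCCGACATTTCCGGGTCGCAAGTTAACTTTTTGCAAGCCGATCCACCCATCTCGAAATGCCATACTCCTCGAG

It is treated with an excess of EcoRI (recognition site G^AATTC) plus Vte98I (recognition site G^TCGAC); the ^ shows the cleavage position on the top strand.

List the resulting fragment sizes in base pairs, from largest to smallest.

159, 45, 12 bp

The EcoRI site (GAATTC) starts at position 12.
EcoRI cuts after the first base of each site, so after position 12.
The Vte98I site (GTCGAC) starts at position 57.
Vte98I cuts after the first base of each site, so after position 57.
Combined cut positions: 12, 57.
Linear molecule, 2 cuts → 3 fragments:
  1–12 → 12 bp
  13–57 → 45 bp
  58–216 → 159 bp
Sorted largest to smallest: 159, 45, 12 bp.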